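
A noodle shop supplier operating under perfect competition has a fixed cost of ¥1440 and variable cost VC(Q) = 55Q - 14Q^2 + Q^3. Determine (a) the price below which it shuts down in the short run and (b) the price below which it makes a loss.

Shutdown price = min AVC. AVC = 55 - 14Q + Q^2, with vertex at Q = 7 and minimum ¥6.
ATC = 1440/Q + 55 - 14Q + Q^2. Setting dATC/dQ = −1440/Q^2 − 14 + 2Q = 0 gives Q = 12 (since 2·12^3 − 14·12^2 = 1440).
min ATC = 1440/12 + 55 − 14·12 + 12^2 = ¥151. That is the break-even price.
For ¥6 ≤ P < ¥151 the firm produces at a loss; below ¥6 it shuts down.

Shutdown price = ¥6; break-even price = ¥151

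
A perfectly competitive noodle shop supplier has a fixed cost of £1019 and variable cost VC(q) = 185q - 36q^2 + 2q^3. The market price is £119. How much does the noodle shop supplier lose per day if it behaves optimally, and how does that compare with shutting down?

Profit = -£51 at q = 11

AVC = 185 - 36q + 2q^2; min AVC = £23 at q = 9. Since P = £119 ≥ min AVC, the firm produces.
MC = 185 - 72q + 6q^2. Setting P = MC and taking the root on the rising branch gives q* = 11.
TR = 119·11 = 1309. TC = 1019 + 341 = 1360. Profit = 1309 − 1360 = -£51.
That loss of £51 beats the £1019 the firm would lose by shutting down; producing recovers £968 of fixed cost.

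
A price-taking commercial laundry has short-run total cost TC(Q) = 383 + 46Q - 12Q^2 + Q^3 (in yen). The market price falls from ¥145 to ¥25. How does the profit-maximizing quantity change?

AVC = 46 - 12Q + Q^2, minimized at Q = 6 where min AVC = ¥10. MC = 46 - 24Q + 3Q^2.
With P = ¥145 above the shutdown price, P = MC gives Q = 11.
At P = ¥25 ≥ min AVC, set P = MC: Q = 7. The firm stays open but cuts output.

Output falls from 11 to 7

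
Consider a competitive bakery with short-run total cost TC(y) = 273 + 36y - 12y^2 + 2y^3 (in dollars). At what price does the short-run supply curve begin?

The firm shuts down when price falls below the minimum of average variable cost. AVC = VC/y = 36 - 12y + 2y^2.
At the minimum of AVC, MC = AVC. MC = 36 - 24y + 6y^2; setting MC = AVC gives 4y^2 - 12y = 0, so y = 3. min AVC = 18.
So the shutdown price is $18.

$18 per unit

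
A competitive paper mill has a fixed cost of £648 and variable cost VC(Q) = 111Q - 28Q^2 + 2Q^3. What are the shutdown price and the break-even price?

AVC = 111 - 28Q + 2Q^2; minimized at Q = 7, giving min AVC = £13. That is the shutdown price.
ATC = 648/Q + 111 - 28Q + 2Q^2. Setting dATC/dQ = −648/Q^2 − 28 + 4Q = 0 gives Q = 9 (since 4·9^3 − 28·9^2 = 648).
min ATC = 648/9 + 111 − 28·9 + 2·9^2 = £93. That is the break-even price.
For £13 ≤ P < £93 the firm produces at a loss; below £13 it shuts down.

Shutdown price = £13; break-even price = £93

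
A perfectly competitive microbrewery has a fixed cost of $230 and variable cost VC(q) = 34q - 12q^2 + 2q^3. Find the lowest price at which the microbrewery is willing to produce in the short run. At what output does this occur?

$16 per unit, at q = 3

The shutdown price is the minimum of AVC. VC = 34q - 12q^2 + 2q^3, so AVC = 34 - 12q + 2q^2.
dAVC/dq = -12 + 4q = 0 gives q = 3. min AVC = 34 - 12·3 + 2·3^2 = 16.
The firm shuts down for any P below $16.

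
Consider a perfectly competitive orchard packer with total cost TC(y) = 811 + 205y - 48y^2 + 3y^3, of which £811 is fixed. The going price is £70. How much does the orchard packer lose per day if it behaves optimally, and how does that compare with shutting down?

AVC = 205 - 48y + 3y^2 has its minimum £13 at y = 8; price £70 clears that bar, so the firm operates.
MC = 205 - 96y + 9y^2. Setting P = MC and taking the root on the rising branch gives y* = 9.
TR = 70·9 = 630. TC = 811 + 144 = 955. Profit = 630 − 955 = -£325.
Shutting down would mean losing the fixed cost of £811, so operating at a loss of £325 is better by £486.

Profit = -£325 at y = 9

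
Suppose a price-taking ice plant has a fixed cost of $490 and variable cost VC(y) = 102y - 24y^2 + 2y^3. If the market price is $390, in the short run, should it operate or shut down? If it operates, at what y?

Strip out fixed cost: VC = 102y - 24y^2 + 2y^3. Then AVC = 102 - 24y + 2y^2 and MC = 102 - 48y + 6y^2.
AVC is minimized where dAVC/dy = -24 + 4y = 0, at y = 6; min AVC = 102 - 24·6 + 2·6^2 = $30.
Since P = $390 ≥ min AVC = $30, price covers variable cost and the firm should produce.
Set P = MC: 390 = 102 - 48y + 6y^2 → -288 - 48y + 6y^2 = 0. The roots are y = -4 and y = 12; the profit-maximizing output is on the rising part of MC, so y* = 12.
Check: AVC at y = 12 is $102 ≤ P, so revenue covers variable cost.
Profit = P·y − TC = 390·12 − 1714 = $2966.

Produce at y = 12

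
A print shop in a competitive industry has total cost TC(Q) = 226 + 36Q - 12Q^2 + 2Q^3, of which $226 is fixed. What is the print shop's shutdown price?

The firm shuts down when price falls below the minimum of average variable cost. AVC = VC/Q = 36 - 12Q + 2Q^2.
dAVC/dQ = -12 + 4Q = 0 gives Q = 3. min AVC = 36 - 12·3 + 2·3^2 = 18.
So the shutdown price is $18.

$18 per unit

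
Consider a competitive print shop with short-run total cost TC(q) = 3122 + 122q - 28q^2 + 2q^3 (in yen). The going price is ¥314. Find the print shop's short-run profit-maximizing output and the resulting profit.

AVC = 122 - 28q + 2q^2 has its minimum ¥24 at q = 7; price ¥314 clears that bar, so the firm operates.
MC = 122 - 56q + 6q^2. Setting P = MC and taking the root on the rising branch gives q* = 12.
TR = 314·12 = 3768. TC = 3122 + 888 = 4010. Profit = 3768 − 4010 = -¥242.
That loss of ¥242 beats the ¥3122 the firm would lose by shutting down; producing recovers ¥2880 of fixed cost.

Profit = -¥242 at q = 12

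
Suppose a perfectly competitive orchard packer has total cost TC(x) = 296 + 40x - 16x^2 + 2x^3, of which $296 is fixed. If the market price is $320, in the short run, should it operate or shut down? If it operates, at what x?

Variable cost is VC = 40x - 16x^2 + 2x^3, so AVC = VC/x = 40 - 16x + 2x^2 and MC = dTC/dx = 40 - 32x + 6x^2.
The AVC parabola has its vertex at x = 16/4 = 4, where AVC = 40 - 16·4 + 2·4^2 = $8.
Since P = $320 ≥ min AVC = $8, price covers variable cost and the firm should produce.
Set P = MC: 320 = 40 - 32x + 6x^2 → -280 - 32x + 6x^2 = 0. The roots are x = -14/3 and x = 10; the profit-maximizing output is on the rising part of MC, so x* = 10.
Check: AVC at x = 10 is $80 ≤ P, so revenue covers variable cost.
Profit = P·x − TC = 320·10 − 1096 = $2104.

Produce at x = 10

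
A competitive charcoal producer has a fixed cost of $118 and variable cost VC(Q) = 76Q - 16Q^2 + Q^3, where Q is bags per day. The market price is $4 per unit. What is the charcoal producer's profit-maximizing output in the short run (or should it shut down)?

Shut down

Strip out fixed cost: VC = 76Q - 16Q^2 + Q^3. Then AVC = 76 - 16Q + Q^2 and MC = 76 - 32Q + 3Q^2.
The AVC parabola has its vertex at Q = 16/2 = 8, where AVC = 76 - 16·8 + 8^2 = $12.
With P < min AVC ($4 < $12), every unit sold adds to the loss.
Shutting down limits the loss to fixed cost, $118.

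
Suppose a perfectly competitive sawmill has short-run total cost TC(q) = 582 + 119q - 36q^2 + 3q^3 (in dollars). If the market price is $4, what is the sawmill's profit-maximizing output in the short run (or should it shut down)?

From TC, MC = TC'(q) = 119 - 72q + 9q^2 and AVC = VC/q = 119 - 36q + 3q^2.
The AVC parabola has its vertex at q = 36/6 = 6, where AVC = 119 - 36·6 + 3·6^2 = $11.
P = $4 lies below min AVC = $11; no output level covers variable cost.
Shutting down limits the loss to fixed cost, $582.

Shut down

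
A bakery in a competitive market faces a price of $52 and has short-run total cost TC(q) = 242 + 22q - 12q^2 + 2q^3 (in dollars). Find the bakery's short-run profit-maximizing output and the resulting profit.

AVC = 22 - 12q + 2q^2; min AVC = $4 at q = 3. Since P = $52 ≥ min AVC, the firm produces.
With MC = 22 - 24q + 6q^2, P = MC on the upward-sloping part at q* = 5.
TR = 52·5 = 260. TC = 242 + 60 = 302. Profit = 260 − 302 = -$42.
By producing, the firm covers all variable cost plus $200 of fixed cost; shutting down would lose the full $242.

Profit = -$42 at q = 5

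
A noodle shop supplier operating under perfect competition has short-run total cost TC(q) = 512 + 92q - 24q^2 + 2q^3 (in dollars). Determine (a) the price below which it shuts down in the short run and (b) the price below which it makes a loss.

AVC = 92 - 24q + 2q^2; minimized at q = 6, giving min AVC = $20. That is the shutdown price.
ATC = 512/q + 92 - 24q + 2q^2. Setting dATC/dq = −512/q^2 − 24 + 4q = 0 gives q = 8 (since 4·8^3 − 24·8^2 = 512).
min ATC = 512/8 + 92 − 24·8 + 2·8^2 = $92. That is the break-even price.
Between these two prices the firm operates at a loss; above $92 it earns a profit.

Shutdown price = $20; break-even price = $92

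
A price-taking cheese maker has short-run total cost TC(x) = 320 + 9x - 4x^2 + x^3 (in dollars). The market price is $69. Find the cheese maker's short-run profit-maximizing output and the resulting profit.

AVC = 9 - 4x + x^2 has its minimum $5 at x = 2; price $69 clears that bar, so the firm operates.
MC = 9 - 8x + 3x^2. Setting P = MC and taking the root on the rising branch gives x* = 6.
TR = 69·6 = 414. TC = 320 + 126 = 446. Profit = 414 − 446 = -$32.
By producing, the firm covers all variable cost plus $288 of fixed cost; shutting down would lose the full $320.

Profit = -$32 at x = 6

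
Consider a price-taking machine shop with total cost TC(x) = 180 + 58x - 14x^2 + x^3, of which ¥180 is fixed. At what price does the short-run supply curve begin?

¥9 per unit

The firm shuts down when price falls below the minimum of average variable cost. AVC = VC/x = 58 - 14x + x^2.
At the minimum of AVC, MC = AVC. MC = 58 - 28x + 3x^2; setting MC = AVC gives 2x^2 - 14x = 0, so x = 7. min AVC = 9.
So the shutdown price is ¥9.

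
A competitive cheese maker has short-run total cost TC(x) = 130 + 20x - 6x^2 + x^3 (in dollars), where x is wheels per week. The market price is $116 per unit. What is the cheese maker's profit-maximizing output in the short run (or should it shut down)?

Produce at x = 8

From TC, MC = TC'(x) = 20 - 12x + 3x^2 and AVC = VC/x = 20 - 6x + x^2.
AVC hits its minimum where MC = AVC, at x = 3, giving min AVC = 20 - 6·3 + 3^2 = $11.
Because $116 ≥ $11, revenue can cover variable cost; the firm operates.
P = MC gives -96 - 12x + 3x^2 = 0, with roots -4 and 8. Take the larger (rising MC): x* = 8.
Check: AVC at x = 8 is $36 ≤ P, so revenue covers variable cost.
Profit = P·x − TC = 116·8 − 418 = $510.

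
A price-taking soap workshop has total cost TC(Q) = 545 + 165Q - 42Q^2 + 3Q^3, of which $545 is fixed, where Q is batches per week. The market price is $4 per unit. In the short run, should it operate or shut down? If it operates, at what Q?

Shut down

From TC, MC = TC'(Q) = 165 - 84Q + 9Q^2 and AVC = VC/Q = 165 - 42Q + 3Q^2.
The AVC parabola has its vertex at Q = 42/6 = 7, where AVC = 165 - 42·7 + 3·7^2 = $18.
P = $4 lies below min AVC = $18; no output level covers variable cost.
Shutting down limits the loss to fixed cost, $545.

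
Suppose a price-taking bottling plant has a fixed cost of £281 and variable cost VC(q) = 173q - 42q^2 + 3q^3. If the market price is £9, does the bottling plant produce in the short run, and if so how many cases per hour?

From TC, MC = TC'(q) = 173 - 84q + 9q^2 and AVC = VC/q = 173 - 42q + 3q^2.
AVC is minimized where dAVC/dq = -42 + 6q = 0, at q = 7; min AVC = 173 - 42·7 + 3·7^2 = £26.
With P < min AVC (£9 < £26), every unit sold adds to the loss.
Shutting down limits the loss to fixed cost, £281.

Shut down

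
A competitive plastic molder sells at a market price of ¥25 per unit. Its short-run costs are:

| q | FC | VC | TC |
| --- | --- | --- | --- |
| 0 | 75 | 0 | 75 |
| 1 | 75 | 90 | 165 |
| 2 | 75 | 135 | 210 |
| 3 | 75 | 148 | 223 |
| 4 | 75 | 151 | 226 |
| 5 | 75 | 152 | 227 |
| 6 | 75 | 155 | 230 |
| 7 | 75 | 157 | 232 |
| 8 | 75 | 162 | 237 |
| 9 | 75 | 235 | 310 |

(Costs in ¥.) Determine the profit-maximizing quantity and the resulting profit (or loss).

q = 8; profit = -¥37

Profit at each row (π = 25q − TC): q=0: -75; q=1: -140; q=2: -160; q=3: -148; q=4: -126; q=5: -102; q=6: -80; q=7: -57; q=8: -37; q=9: -85.
Profit is maximized at q = 8. AVC there is 162/8 = ¥20.25 ≤ P, so producing beats shutting down (which would give -¥75).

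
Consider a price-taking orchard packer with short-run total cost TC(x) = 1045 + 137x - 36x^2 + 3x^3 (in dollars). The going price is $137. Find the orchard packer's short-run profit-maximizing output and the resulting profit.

AVC = 137 - 36x + 3x^2; min AVC = $29 at x = 6. Since P = $137 ≥ min AVC, the firm produces.
With MC = 137 - 72x + 9x^2, P = MC on the upward-sloping part at x* = 8.
TR = 137·8 = 1096. TC = 1045 + 328 = 1373. Profit = 1096 − 1373 = -$277.
That loss of $277 beats the $1045 the firm would lose by shutting down; producing recovers $768 of fixed cost.

Profit = -$277 at x = 8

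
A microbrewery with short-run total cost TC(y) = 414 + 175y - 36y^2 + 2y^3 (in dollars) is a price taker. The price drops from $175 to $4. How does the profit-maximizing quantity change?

MC = 175 - 72y + 6y^2; the shutdown threshold is min AVC = $13 (at y = 9).
At P = $175 ≥ min AVC, set P = MC on the rising branch: y = 12.
At P = $4 < min AVC = $13, price no longer covers variable cost at any output, so the firm shuts down: y = 0.

Output falls from 12 to 0 (the firm shuts down)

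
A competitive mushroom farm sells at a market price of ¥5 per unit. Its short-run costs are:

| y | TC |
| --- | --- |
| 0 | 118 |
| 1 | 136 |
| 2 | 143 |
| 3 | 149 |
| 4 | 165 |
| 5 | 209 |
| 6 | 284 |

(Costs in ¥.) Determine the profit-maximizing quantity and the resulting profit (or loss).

y = 0 (shut down); profit = -¥118

Profit at each row (π = 5y − TC): y=0: -118; y=1: -131; y=2: -133; y=3: -134; y=4: -145; y=5: -184; y=6: -254.
Profit is highest at y = 0. Equivalently, the lowest AVC in the table is 31/3 ≈ ¥10.33 at y = 3, and P = ¥5 falls below it — price never covers variable cost, so the firm shuts down and loses only its fixed cost.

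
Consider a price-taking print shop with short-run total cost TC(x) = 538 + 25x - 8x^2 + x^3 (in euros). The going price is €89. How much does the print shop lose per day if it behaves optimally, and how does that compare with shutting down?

AVC = 25 - 8x + x^2; min AVC = €9 at x = 4. Since P = €89 ≥ min AVC, the firm produces.
With MC = 25 - 16x + 3x^2, P = MC on the upward-sloping part at x* = 8.
TR = 89·8 = 712. TC = 538 + 200 = 738. Profit = 712 − 738 = -€26.
That loss of €26 beats the €538 the firm would lose by shutting down; producing recovers €512 of fixed cost.

Profit = -€26 at x = 8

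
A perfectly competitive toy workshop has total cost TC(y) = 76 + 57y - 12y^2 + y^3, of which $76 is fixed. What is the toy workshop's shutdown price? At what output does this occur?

$21 per unit, at y = 6

Short-run supply begins at min AVC. From VC = 57y - 12y^2 + y^3, AVC = 57 - 12y + y^2.
dAVC/dy = -12 + 2y = 0 gives y = 6. min AVC = 57 - 12·6 + 6^2 = 21.
The firm shuts down for any P below $21.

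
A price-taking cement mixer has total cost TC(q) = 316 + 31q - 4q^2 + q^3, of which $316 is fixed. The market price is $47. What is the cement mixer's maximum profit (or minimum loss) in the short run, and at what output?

AVC = 31 - 4q + q^2 has its minimum $27 at q = 2; price $47 clears that bar, so the firm operates.
With MC = 31 - 8q + 3q^2, P = MC on the upward-sloping part at q* = 4.
TR = 47·4 = 188. TC = 316 + 124 = 440. Profit = 188 − 440 = -$252.
By producing, the firm covers all variable cost plus $64 of fixed cost; shutting down would lose the full $316.

Profit = -$252 at q = 4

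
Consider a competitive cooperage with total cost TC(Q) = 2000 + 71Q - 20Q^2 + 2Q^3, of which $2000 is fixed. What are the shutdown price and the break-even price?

AVC = 71 - 20Q + 2Q^2; minimized at Q = 5, giving min AVC = $21. That is the shutdown price.
ATC = 2000/Q + 71 - 20Q + 2Q^2. Setting dATC/dQ = −2000/Q^2 − 20 + 4Q = 0 gives Q = 10 (since 4·10^3 − 20·10^2 = 2000).
min ATC = 2000/10 + 71 − 20·10 + 2·10^2 = $271. That is the break-even price.
For $21 ≤ P < $271 the firm produces at a loss; below $21 it shuts down.

Shutdown price = $21; break-even price = $271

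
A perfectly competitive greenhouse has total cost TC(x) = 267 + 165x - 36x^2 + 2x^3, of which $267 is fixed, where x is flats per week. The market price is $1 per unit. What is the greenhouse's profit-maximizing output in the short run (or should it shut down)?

Shut down

Strip out fixed cost: VC = 165x - 36x^2 + 2x^3. Then AVC = 165 - 36x + 2x^2 and MC = 165 - 72x + 6x^2.
AVC is minimized where dAVC/dx = -36 + 4x = 0, at x = 9; min AVC = 165 - 36·9 + 2·9^2 = $3.
P = $1 lies below min AVC = $3; no output level covers variable cost.
Best response: produce nothing and absorb the $267 fixed cost.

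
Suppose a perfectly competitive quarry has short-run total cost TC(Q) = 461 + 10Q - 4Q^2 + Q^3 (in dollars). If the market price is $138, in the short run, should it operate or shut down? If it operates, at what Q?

Produce at Q = 8

From TC, MC = TC'(Q) = 10 - 8Q + 3Q^2 and AVC = VC/Q = 10 - 4Q + Q^2.
AVC hits its minimum where MC = AVC, at Q = 2, giving min AVC = 10 - 4·2 + 2^2 = $6.
Because $138 ≥ $6, revenue can cover variable cost; the firm operates.
Set P = MC: 138 = 10 - 8Q + 3Q^2 → -128 - 8Q + 3Q^2 = 0. The roots are Q = -16/3 and Q = 8; the profit-maximizing output is on the rising part of MC, so Q* = 8.
Check: AVC at Q = 8 is $42 ≤ P, so revenue covers variable cost.
Profit = P·Q − TC = 138·8 − 797 = $307.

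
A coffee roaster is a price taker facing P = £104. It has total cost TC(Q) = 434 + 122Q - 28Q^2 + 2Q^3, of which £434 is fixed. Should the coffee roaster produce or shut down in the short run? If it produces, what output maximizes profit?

From TC, MC = TC'(Q) = 122 - 56Q + 6Q^2 and AVC = VC/Q = 122 - 28Q + 2Q^2.
AVC hits its minimum where MC = AVC, at Q = 7, giving min AVC = 122 - 28·7 + 2·7^2 = £24.
Since P = £104 ≥ min AVC = £24, price covers variable cost and the firm should produce.
Set P = MC: 104 = 122 - 56Q + 6Q^2 → 18 - 56Q + 6Q^2 = 0. The roots are Q = 1/3 and Q = 9; the profit-maximizing output is on the rising part of MC, so Q* = 9.
Check: AVC at Q = 9 is £32 ≤ P, so revenue covers variable cost.
Profit = P·Q − TC = 104·9 − 722 = £214.

Produce at Q = 9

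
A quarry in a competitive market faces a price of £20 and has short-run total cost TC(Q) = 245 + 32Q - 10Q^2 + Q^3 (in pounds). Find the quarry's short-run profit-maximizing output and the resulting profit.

Profit = -£173 at Q = 6

AVC = 32 - 10Q + Q^2; min AVC = £7 at Q = 5. Since P = £20 ≥ min AVC, the firm produces.
MC = 32 - 20Q + 3Q^2. Setting P = MC and taking the root on the rising branch gives Q* = 6.
TR = 20·6 = 120. TC = 245 + 48 = 293. Profit = 120 − 293 = -£173.
That loss of £173 beats the £245 the firm would lose by shutting down; producing recovers £72 of fixed cost.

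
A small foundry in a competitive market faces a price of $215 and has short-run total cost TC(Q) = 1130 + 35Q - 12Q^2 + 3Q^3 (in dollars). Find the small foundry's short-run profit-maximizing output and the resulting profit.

Profit = -$266 at Q = 6

AVC = 35 - 12Q + 3Q^2; min AVC = $23 at Q = 2. Since P = $215 ≥ min AVC, the firm produces.
With MC = 35 - 24Q + 9Q^2, P = MC on the upward-sloping part at Q* = 6.
TR = 215·6 = 1290. TC = 1130 + 426 = 1556. Profit = 1290 − 1556 = -$266.
That loss of $266 beats the $1130 the firm would lose by shutting down; producing recovers $864 of fixed cost.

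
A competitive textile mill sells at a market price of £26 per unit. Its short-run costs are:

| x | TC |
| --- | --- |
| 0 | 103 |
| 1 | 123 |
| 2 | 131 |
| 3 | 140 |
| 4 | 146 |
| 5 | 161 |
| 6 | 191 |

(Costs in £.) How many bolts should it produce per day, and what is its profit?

Tabulate TR − TC: x=0: -103; x=1: -97; x=2: -79; x=3: -62; x=4: -42; x=5: -31; x=6: -35.
Profit is maximized at x = 5. AVC there is 58/5 = £11.60 ≤ P, so producing beats shutting down (which would give -£103).

x = 5; profit = -£31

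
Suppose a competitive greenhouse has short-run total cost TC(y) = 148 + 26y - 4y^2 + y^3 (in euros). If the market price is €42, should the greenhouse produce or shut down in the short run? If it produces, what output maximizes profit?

From TC, MC = TC'(y) = 26 - 8y + 3y^2 and AVC = VC/y = 26 - 4y + y^2.
The AVC parabola has its vertex at y = 4/2 = 2, where AVC = 26 - 4·2 + 2^2 = €22.
P = €42 exceeds min AVC = €22, so the firm stays open.
Set P = MC: 42 = 26 - 8y + 3y^2 → -16 - 8y + 3y^2 = 0. The roots are y = -4/3 and y = 4; the profit-maximizing output is on the rising part of MC, so y* = 4.
Check: AVC at y = 4 is €26 ≤ P, so revenue covers variable cost.
Profit = P·y − TC = 42·4 − 252 = -€84, a loss, but smaller than the €148 fixed cost the firm would lose by shutting down.

Produce at y = 4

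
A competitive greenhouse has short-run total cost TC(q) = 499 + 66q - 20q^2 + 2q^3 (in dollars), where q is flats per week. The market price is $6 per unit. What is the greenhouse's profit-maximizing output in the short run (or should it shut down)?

Strip out fixed cost: VC = 66q - 20q^2 + 2q^3. Then AVC = 66 - 20q + 2q^2 and MC = 66 - 40q + 6q^2.
The AVC parabola has its vertex at q = 20/4 = 5, where AVC = 66 - 20·5 + 2·5^2 = $16.
P = $6 lies below min AVC = $16; no output level covers variable cost.
Best response: produce nothing and absorb the $499 fixed cost.

Shut down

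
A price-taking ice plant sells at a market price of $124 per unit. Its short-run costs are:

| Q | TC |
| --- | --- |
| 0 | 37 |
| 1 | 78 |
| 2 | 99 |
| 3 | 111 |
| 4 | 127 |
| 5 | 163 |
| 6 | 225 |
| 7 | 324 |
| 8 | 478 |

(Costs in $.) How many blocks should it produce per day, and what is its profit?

Tabulate TR − TC: Q=0: -37; Q=1: 46; Q=2: 149; Q=3: 261; Q=4: 369; Q=5: 457; Q=6: 519; Q=7: 544; Q=8: 514.
Profit is maximized at Q = 7. AVC there is 287/7 = $41 ≤ P, so producing beats shutting down (which would give -$37).

Q = 7; profit = $544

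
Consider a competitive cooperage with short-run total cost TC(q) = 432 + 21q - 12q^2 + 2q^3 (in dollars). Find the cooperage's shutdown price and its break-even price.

Shutdown price = min AVC. AVC = 21 - 12q + 2q^2, with vertex at q = 3 and minimum $3.
ATC = 432/q + 21 - 12q + 2q^2. Setting dATC/dq = −432/q^2 − 12 + 4q = 0 gives q = 6 (since 4·6^3 − 12·6^2 = 432).
min ATC = 432/6 + 21 − 12·6 + 2·6^2 = $93. That is the break-even price.
For $3 ≤ P < $93 the firm produces at a loss; below $3 it shuts down.

Shutdown price = $3; break-even price = $93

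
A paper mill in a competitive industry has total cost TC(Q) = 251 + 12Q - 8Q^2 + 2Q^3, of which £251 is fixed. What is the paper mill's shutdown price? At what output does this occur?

Short-run supply begins at min AVC. From VC = 12Q - 8Q^2 + 2Q^3, AVC = 12 - 8Q + 2Q^2.
At the minimum of AVC, MC = AVC. MC = 12 - 16Q + 6Q^2; setting MC = AVC gives 4Q^2 - 8Q = 0, so Q = 2. min AVC = 4.
So the shutdown price is £4.

£4 per unit, at Q = 2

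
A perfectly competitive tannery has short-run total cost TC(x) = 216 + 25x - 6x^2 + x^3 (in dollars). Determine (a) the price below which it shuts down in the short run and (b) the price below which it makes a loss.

AVC = 25 - 6x + x^2; minimized at x = 3, giving min AVC = $16. That is the shutdown price.
ATC = 216/x + 25 - 6x + x^2. Setting dATC/dx = −216/x^2 − 6 + 2x = 0 gives x = 6 (since 2·6^3 − 6·6^2 = 216).
min ATC = 216/6 + 25 − 6·6 + 6^2 = $61. That is the break-even price.
Between these two prices the firm operates at a loss; above $61 it earns a profit.

Shutdown price = $16; break-even price = $61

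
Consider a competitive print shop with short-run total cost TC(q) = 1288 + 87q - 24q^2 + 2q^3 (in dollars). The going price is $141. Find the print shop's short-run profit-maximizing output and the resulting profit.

AVC = 87 - 24q + 2q^2 has its minimum $15 at q = 6; price $141 clears that bar, so the firm operates.
MC = 87 - 48q + 6q^2. Setting P = MC and taking the root on the rising branch gives q* = 9.
TR = 141·9 = 1269. TC = 1288 + 297 = 1585. Profit = 1269 − 1585 = -$316.
By producing, the firm covers all variable cost plus $972 of fixed cost; shutting down would lose the full $1288.

Profit = -$316 at q = 9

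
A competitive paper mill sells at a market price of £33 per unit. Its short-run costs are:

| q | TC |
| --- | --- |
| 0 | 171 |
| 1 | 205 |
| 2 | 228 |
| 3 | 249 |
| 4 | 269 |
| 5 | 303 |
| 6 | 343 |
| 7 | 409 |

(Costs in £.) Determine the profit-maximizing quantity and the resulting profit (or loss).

Compute π = P·q − TC at each output: q=0: -171; q=1: -172; q=2: -162; q=3: -150; q=4: -137; q=5: -138; q=6: -145; q=7: -178.
Profit is maximized at q = 4. AVC there is 98/4 = £24.50 ≤ P, so producing beats shutting down (which would give -£171).

q = 4; profit = -£137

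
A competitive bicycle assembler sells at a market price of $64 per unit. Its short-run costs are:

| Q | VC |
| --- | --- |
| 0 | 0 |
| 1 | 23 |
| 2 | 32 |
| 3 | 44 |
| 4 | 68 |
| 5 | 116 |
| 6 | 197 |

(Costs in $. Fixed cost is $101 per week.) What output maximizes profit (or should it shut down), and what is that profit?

Tabulate TR − TC: Q=0: -101; Q=1: -60; Q=2: -5; Q=3: 47; Q=4: 87; Q=5: 103; Q=6: 86.
Profit is maximized at Q = 5. AVC there is 116/5 = $23.20 ≤ P, so producing beats shutting down (which would give -$101).

Q = 5; profit = $103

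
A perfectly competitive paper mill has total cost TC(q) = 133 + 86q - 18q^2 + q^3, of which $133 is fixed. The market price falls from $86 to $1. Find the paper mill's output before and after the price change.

Output falls from 12 to 0 (the firm shuts down)

AVC = 86 - 18q + q^2, minimized at q = 9 where min AVC = $5. MC = 86 - 36q + 3q^2.
With P = $86 above the shutdown price, P = MC gives q = 12.
At P = $1 < min AVC = $5, price no longer covers variable cost at any output, so the firm shuts down: q = 0.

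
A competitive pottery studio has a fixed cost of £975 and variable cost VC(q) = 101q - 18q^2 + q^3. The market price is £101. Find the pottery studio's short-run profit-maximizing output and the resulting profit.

AVC = 101 - 18q + q^2; min AVC = £20 at q = 9. Since P = £101 ≥ min AVC, the firm produces.
With MC = 101 - 36q + 3q^2, P = MC on the upward-sloping part at q* = 12.
TR = 101·12 = 1212. TC = 975 + 348 = 1323. Profit = 1212 − 1323 = -£111.
Shutting down would mean losing the fixed cost of £975, so operating at a loss of £111 is better by £864.

Profit = -£111 at q = 12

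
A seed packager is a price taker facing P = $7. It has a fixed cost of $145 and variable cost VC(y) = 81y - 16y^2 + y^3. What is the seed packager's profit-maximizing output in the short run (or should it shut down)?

Variable cost is VC = 81y - 16y^2 + y^3, so AVC = VC/y = 81 - 16y + y^2 and MC = dTC/dy = 81 - 32y + 3y^2.
AVC hits its minimum where MC = AVC, at y = 8, giving min AVC = 81 - 16·8 + 8^2 = $17.
Since P = $7 < min AVC = $17, price fails to cover variable cost at any output.
Shutting down limits the loss to fixed cost, $145.

Shut down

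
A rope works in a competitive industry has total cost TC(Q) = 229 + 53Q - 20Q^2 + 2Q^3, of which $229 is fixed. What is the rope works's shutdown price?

$3 per unit

Short-run supply begins at min AVC. From VC = 53Q - 20Q^2 + 2Q^3, AVC = 53 - 20Q + 2Q^2.
At the minimum of AVC, MC = AVC. MC = 53 - 40Q + 6Q^2; setting MC = AVC gives 4Q^2 - 20Q = 0, so Q = 5. min AVC = 3.
The firm shuts down for any P below $3.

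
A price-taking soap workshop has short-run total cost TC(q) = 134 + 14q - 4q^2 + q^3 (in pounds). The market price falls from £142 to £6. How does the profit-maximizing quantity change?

Output falls from 8 to 0 (the firm shuts down)

MC = 14 - 8q + 3q^2; the shutdown threshold is min AVC = £10 (at q = 2).
At P = £142 ≥ min AVC, set P = MC on the rising branch: q = 8.
At P = £6 < min AVC = £10, price no longer covers variable cost at any output, so the firm shuts down: q = 0.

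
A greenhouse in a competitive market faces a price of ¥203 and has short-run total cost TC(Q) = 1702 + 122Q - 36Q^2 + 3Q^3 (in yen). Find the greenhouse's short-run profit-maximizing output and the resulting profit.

Profit = -¥244 at Q = 9

AVC = 122 - 36Q + 3Q^2; min AVC = ¥14 at Q = 6. Since P = ¥203 ≥ min AVC, the firm produces.
MC = 122 - 72Q + 9Q^2. Setting P = MC and taking the root on the rising branch gives Q* = 9.
TR = 203·9 = 1827. TC = 1702 + 369 = 2071. Profit = 1827 − 2071 = -¥244.
By producing, the firm covers all variable cost plus ¥1458 of fixed cost; shutting down would lose the full ¥1702.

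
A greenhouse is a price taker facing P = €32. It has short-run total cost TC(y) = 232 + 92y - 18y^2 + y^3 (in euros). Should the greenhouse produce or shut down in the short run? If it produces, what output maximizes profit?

From TC, MC = TC'(y) = 92 - 36y + 3y^2 and AVC = VC/y = 92 - 18y + y^2.
AVC is minimized where dAVC/dy = -18 + 2y = 0, at y = 9; min AVC = 92 - 18·9 + 9^2 = €11.
Since P = €32 ≥ min AVC = €11, price covers variable cost and the firm should produce.
Solving P = MC: 60 - 36y + 3y^2 = 0 ⇒ y = 2 or 10. On the upward-sloping branch, y* = 10.
Check: AVC at y = 10 is €12 ≤ P, so revenue covers variable cost.
Profit = P·y − TC = 32·10 − 352 = -€32, a loss, but smaller than the €232 fixed cost the firm would lose by shutting down.

Produce at y = 10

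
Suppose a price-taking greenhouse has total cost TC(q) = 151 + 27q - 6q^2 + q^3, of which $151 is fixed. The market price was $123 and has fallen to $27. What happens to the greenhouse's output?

Output falls from 8 to 4

AVC = 27 - 6q + q^2, minimized at q = 3 where min AVC = $18. MC = 27 - 12q + 3q^2.
With P = $123 above the shutdown price, P = MC gives q = 8.
At P = $27 ≥ min AVC, set P = MC: q = 4. The firm stays open but cuts output.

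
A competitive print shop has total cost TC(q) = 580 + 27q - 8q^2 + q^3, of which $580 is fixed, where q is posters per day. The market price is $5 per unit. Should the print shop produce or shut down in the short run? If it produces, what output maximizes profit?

Shut down

Strip out fixed cost: VC = 27q - 8q^2 + q^3. Then AVC = 27 - 8q + q^2 and MC = 27 - 16q + 3q^2.
The AVC parabola has its vertex at q = 8/2 = 4, where AVC = 27 - 8·4 + 4^2 = $11.
P = $5 lies below min AVC = $11; no output level covers variable cost.
Shutting down limits the loss to fixed cost, $580.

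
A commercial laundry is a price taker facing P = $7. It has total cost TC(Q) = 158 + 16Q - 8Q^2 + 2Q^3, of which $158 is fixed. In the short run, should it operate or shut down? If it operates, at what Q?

Variable cost is VC = 16Q - 8Q^2 + 2Q^3, so AVC = VC/Q = 16 - 8Q + 2Q^2 and MC = dTC/dQ = 16 - 16Q + 6Q^2.
The AVC parabola has its vertex at Q = 8/4 = 2, where AVC = 16 - 8·2 + 2·2^2 = $8.
P = $7 lies below min AVC = $8; no output level covers variable cost.
The firm minimizes its loss by shutting down and losing only its fixed cost of $158.

Shut down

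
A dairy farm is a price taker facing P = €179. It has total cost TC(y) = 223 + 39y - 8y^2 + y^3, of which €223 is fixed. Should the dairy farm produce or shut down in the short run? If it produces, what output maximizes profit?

Produce at y = 10

From TC, MC = TC'(y) = 39 - 16y + 3y^2 and AVC = VC/y = 39 - 8y + y^2.
AVC hits its minimum where MC = AVC, at y = 4, giving min AVC = 39 - 8·4 + 4^2 = €23.
Since P = €179 ≥ min AVC = €23, price covers variable cost and the firm should produce.
P = MC gives -140 - 16y + 3y^2 = 0, with roots -14/3 and 10. Take the larger (rising MC): y* = 10.
Check: AVC at y = 10 is €59 ≤ P, so revenue covers variable cost.
Profit = P·y − TC = 179·10 − 813 = €977.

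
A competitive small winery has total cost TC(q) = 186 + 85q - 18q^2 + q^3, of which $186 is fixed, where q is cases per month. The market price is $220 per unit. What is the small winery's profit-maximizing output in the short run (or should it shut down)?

Produce at q = 15

From TC, MC = TC'(q) = 85 - 36q + 3q^2 and AVC = VC/q = 85 - 18q + q^2.
The AVC parabola has its vertex at q = 18/2 = 9, where AVC = 85 - 18·9 + 9^2 = $4.
P = $220 exceeds min AVC = $4, so the firm stays open.
Solving P = MC: -135 - 36q + 3q^2 = 0 ⇒ q = -3 or 15. On the upward-sloping branch, q* = 15.
Check: AVC at q = 15 is $40 ≤ P, so revenue covers variable cost.
Profit = P·q − TC = 220·15 − 786 = $2514.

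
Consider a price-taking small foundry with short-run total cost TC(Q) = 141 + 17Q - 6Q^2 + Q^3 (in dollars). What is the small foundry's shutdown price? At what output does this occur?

The shutdown price is the minimum of AVC. VC = 17Q - 6Q^2 + Q^3, so AVC = 17 - 6Q + Q^2.
At the minimum of AVC, MC = AVC. MC = 17 - 12Q + 3Q^2; setting MC = AVC gives 2Q^2 - 6Q = 0, so Q = 3. min AVC = 8.
The firm shuts down for any P below $8.

$8 per unit, at Q = 3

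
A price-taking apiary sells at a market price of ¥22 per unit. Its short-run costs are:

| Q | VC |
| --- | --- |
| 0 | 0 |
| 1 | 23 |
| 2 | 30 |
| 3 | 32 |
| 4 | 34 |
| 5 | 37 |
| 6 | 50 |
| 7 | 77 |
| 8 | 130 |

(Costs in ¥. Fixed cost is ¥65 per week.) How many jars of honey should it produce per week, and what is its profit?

Compute π = P·Q − TC at each output: Q=0: -65; Q=1: -66; Q=2: -51; Q=3: -31; Q=4: -11; Q=5: 8; Q=6: 17; Q=7: 12; Q=8: -19.
Profit is maximized at Q = 6. AVC there is 50/6 = ¥8.33 ≤ P, so producing beats shutting down (which would give -¥65).

Q = 6; profit = ¥17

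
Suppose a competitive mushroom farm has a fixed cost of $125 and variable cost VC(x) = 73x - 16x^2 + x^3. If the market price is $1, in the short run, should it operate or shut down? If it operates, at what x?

From TC, MC = TC'(x) = 73 - 32x + 3x^2 and AVC = VC/x = 73 - 16x + x^2.
AVC is minimized where dAVC/dx = -16 + 2x = 0, at x = 8; min AVC = 73 - 16·8 + 8^2 = $9.
P = $1 lies below min AVC = $9; no output level covers variable cost.
Shutting down limits the loss to fixed cost, $125.

Shut down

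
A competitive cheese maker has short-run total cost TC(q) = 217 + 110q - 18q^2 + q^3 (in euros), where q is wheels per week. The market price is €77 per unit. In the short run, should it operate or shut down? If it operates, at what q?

From TC, MC = TC'(q) = 110 - 36q + 3q^2 and AVC = VC/q = 110 - 18q + q^2.
AVC hits its minimum where MC = AVC, at q = 9, giving min AVC = 110 - 18·9 + 9^2 = €29.
P = €77 exceeds min AVC = €29, so the firm stays open.
P = MC gives 33 - 36q + 3q^2 = 0, with roots 1 and 11. Take the larger (rising MC): q* = 11.
Check: AVC at q = 11 is €33 ≤ P, so revenue covers variable cost.
Profit = P·q − TC = 77·11 − 580 = €267.

Produce at q = 11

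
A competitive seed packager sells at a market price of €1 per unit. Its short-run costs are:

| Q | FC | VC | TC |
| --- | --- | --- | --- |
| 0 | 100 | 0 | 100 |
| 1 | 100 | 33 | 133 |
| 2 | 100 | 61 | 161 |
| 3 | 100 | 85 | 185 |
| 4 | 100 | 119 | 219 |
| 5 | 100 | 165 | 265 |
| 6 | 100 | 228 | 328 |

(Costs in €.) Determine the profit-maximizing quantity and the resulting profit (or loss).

Q = 0 (shut down); profit = -€100

Tabulate TR − TC: Q=0: -100; Q=1: -132; Q=2: -159; Q=3: -182; Q=4: -215; Q=5: -260; Q=6: -322.
Profit is highest at Q = 0. Equivalently, the lowest AVC in the table is 85/3 ≈ €28.33 at Q = 3, and P = €1 falls below it — price never covers variable cost, so the firm shuts down and loses only its fixed cost.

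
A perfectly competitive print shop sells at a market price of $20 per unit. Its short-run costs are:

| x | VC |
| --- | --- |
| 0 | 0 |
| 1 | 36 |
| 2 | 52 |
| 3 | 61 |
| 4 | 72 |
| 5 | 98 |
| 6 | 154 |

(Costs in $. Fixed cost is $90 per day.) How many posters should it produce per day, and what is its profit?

Tabulate TR − TC: x=0: -90; x=1: -106; x=2: -102; x=3: -91; x=4: -82; x=5: -88; x=6: -124.
Profit is maximized at x = 4. AVC there is 72/4 = $18 ≤ P, so producing beats shutting down (which would give -$90).

x = 4; profit = -$82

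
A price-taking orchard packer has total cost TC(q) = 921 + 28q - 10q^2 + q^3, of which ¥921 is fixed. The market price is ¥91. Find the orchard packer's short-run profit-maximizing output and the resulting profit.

AVC = 28 - 10q + q^2; min AVC = ¥3 at q = 5. Since P = ¥91 ≥ min AVC, the firm produces.
With MC = 28 - 20q + 3q^2, P = MC on the upward-sloping part at q* = 9.
TR = 91·9 = 819. TC = 921 + 171 = 1092. Profit = 819 − 1092 = -¥273.
Shutting down would mean losing the fixed cost of ¥921, so operating at a loss of ¥273 is better by ¥648.

Profit = -¥273 at q = 9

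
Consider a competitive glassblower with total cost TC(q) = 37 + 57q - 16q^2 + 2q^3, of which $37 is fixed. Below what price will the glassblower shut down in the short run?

$25 per unit

Short-run supply begins at min AVC. From VC = 57q - 16q^2 + 2q^3, AVC = 57 - 16q + 2q^2.
At the minimum of AVC, MC = AVC. MC = 57 - 32q + 6q^2; setting MC = AVC gives 4q^2 - 16q = 0, so q = 4. min AVC = 25.
For P < $25 the firm produces nothing.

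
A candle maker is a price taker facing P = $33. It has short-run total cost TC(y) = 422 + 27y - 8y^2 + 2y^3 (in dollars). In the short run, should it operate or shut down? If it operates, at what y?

Produce at y = 3

From TC, MC = TC'(y) = 27 - 16y + 6y^2 and AVC = VC/y = 27 - 8y + 2y^2.
AVC hits its minimum where MC = AVC, at y = 2, giving min AVC = 27 - 8·2 + 2·2^2 = $19.
Since P = $33 ≥ min AVC = $19, price covers variable cost and the firm should produce.
Set P = MC: 33 = 27 - 16y + 6y^2 → -6 - 16y + 6y^2 = 0. The roots are y = -1/3 and y = 3; the profit-maximizing output is on the rising part of MC, so y* = 3.
Check: AVC at y = 3 is $21 ≤ P, so revenue covers variable cost.
Profit = P·y − TC = 33·3 − 485 = -$386, a loss, but smaller than the $422 fixed cost the firm would lose by shutting down.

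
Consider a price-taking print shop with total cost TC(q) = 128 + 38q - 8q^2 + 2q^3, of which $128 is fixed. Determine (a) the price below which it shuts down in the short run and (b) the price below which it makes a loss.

Shutdown price = $30; break-even price = $70

Shutdown price = min AVC. AVC = 38 - 8q + 2q^2, with vertex at q = 2 and minimum $30.
ATC = 128/q + 38 - 8q + 2q^2. Setting dATC/dq = −128/q^2 − 8 + 4q = 0 gives q = 4 (since 4·4^3 − 8·4^2 = 128).
min ATC = 128/4 + 38 − 8·4 + 2·4^2 = $70. That is the break-even price.
For $30 ≤ P < $70 the firm produces at a loss; below $30 it shuts down.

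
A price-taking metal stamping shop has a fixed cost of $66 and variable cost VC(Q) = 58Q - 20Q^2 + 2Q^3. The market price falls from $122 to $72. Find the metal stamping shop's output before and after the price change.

Output falls from 8 to 7

MC = 58 - 40Q + 6Q^2; the shutdown threshold is min AVC = $8 (at Q = 5).
At P = $122 ≥ min AVC, set P = MC on the rising branch: Q = 8.
At P = $72 ≥ min AVC, set P = MC: Q = 7. The firm stays open but cuts output.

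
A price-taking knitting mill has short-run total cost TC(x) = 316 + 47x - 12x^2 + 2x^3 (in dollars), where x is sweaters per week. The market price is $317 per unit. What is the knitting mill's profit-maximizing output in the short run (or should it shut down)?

Variable cost is VC = 47x - 12x^2 + 2x^3, so AVC = VC/x = 47 - 12x + 2x^2 and MC = dTC/dx = 47 - 24x + 6x^2.
AVC is minimized where dAVC/dx = -12 + 4x = 0, at x = 3; min AVC = 47 - 12·3 + 2·3^2 = $29.
Because $317 ≥ $29, revenue can cover variable cost; the firm operates.
P = MC gives -270 - 24x + 6x^2 = 0, with roots -5 and 9. Take the larger (rising MC): x* = 9.
Check: AVC at x = 9 is $101 ≤ P, so revenue covers variable cost.
Profit = P·x − TC = 317·9 − 1225 = $1628.

Produce at x = 9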